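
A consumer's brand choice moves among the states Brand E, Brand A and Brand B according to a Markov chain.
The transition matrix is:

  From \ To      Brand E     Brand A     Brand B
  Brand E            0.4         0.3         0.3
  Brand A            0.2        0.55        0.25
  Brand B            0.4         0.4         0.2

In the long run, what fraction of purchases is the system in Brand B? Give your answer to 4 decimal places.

0.2530

Let the stationary distribution be π with π = πP and π_1 + π_2 + π_3 = 1.
π_1 = 0.4·π_1 + 0.2·π_2 + 0.4·π_3
π_2 = 0.3·π_1 + 0.55·π_2 + 0.4·π_3
Solving with the normalization constraint gives π = (0.3133, 0.4337, 0.2530).
So the stationary probability of Brand B is 0.2530.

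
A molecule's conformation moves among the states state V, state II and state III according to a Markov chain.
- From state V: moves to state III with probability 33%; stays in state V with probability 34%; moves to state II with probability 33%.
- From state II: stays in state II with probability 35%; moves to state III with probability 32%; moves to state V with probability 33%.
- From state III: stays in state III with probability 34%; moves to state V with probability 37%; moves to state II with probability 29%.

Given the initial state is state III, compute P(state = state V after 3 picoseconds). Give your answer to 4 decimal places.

Propagate the distribution vector 3 picoseconds from state III.
After 0 picoseconds: (0.0000, 0.0000, 1.0000)
After 1 picosecond: (0.3700, 0.2900, 0.3400)
After 2 picoseconds: (0.3473, 0.3222, 0.3305)
After 3 picoseconds: (0.3467, 0.3232, 0.3301)
P(in state V after 3 picoseconds) = 0.3467

0.3467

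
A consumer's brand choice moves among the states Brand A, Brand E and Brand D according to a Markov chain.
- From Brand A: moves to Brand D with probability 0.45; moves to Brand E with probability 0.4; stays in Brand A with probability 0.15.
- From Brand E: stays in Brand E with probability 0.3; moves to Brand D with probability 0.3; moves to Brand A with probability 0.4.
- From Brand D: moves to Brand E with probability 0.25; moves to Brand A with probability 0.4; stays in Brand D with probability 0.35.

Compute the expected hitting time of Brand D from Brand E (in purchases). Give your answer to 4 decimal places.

Let t(s) be the expected number of purchases to first reach Brand D from state s, with t(Brand D) = 0. Conditioning on the first purchase:
t(Brand A) = 1 + 0.15·t(Brand A) + 0.4·t(Brand E)
t(Brand E) = 1 + 0.4·t(Brand A) + 0.3·t(Brand E)
Solving: t(Brand A) = 2.5287, t(Brand E) = 2.8736.
Expected purchases from Brand E to Brand D: 2.8736.

2.8736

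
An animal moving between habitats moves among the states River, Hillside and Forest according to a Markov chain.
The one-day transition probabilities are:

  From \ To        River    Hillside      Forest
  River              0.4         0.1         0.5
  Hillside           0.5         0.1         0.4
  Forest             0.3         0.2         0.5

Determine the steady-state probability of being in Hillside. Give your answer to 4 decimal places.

Let the stationary distribution be π with π = πP and π_1 + π_2 + π_3 = 1.
π_1 = 0.4·π_1 + 0.5·π_2 + 0.3·π_3
π_2 = 0.1·π_1 + 0.1·π_2 + 0.2·π_3
Solving with the normalization constraint gives π = (0.3663, 0.1485, 0.4851).
So the stationary probability of Hillside is 0.1485.

0.1485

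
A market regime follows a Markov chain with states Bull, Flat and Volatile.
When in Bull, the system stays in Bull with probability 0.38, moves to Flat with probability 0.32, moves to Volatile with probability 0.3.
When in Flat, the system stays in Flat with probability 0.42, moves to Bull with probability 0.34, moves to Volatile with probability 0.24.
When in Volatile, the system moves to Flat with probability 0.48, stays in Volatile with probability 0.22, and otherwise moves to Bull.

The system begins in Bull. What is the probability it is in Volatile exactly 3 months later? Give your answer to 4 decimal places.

Propagate the distribution vector 3 months from Bull.
After 0 months: (1.0000, 0.0000, 0.0000)
After 1 month: (0.3800, 0.3200, 0.3000)
After 2 months: (0.3432, 0.4000, 0.2568)
After 3 months: (0.3435, 0.4011, 0.2555)
P(in Volatile after 3 months) = 0.2555

0.2555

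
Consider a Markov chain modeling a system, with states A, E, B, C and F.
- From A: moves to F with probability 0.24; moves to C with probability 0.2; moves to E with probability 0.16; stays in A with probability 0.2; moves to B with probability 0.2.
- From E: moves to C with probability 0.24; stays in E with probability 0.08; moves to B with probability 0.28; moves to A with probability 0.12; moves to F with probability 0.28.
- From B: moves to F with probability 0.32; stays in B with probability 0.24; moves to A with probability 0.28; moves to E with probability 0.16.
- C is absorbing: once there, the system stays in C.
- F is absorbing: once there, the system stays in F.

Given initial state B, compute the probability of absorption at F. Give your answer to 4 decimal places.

0.7804

Let h(s) be the probability of absorption at F starting from transient state s. Then h(F) = 1 and h(C) = 0. By first-step analysis:
h(A) = 0.2·h(A) + 0.16·h(E) + 0.2·h(B) + 0.2·0 + 0.24·1
h(E) = 0.12·h(A) + 0.08·h(E) + 0.28·h(B) + 0.24·0 + 0.28·1
h(B) = 0.28·h(A) + 0.16·h(E) + 0.24·h(B) + 0.32·1
Solving: h(A) = 0.6196, h(E) = 0.6227, h(B) = 0.7804.
Starting from B, the probability is 0.7804.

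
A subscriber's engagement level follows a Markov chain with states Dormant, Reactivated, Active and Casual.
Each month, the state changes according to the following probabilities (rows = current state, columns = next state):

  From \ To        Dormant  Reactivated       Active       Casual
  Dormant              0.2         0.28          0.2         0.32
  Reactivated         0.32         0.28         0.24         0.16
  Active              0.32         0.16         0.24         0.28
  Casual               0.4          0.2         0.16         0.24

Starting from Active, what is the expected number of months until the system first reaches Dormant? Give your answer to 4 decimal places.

Let t(s) be the expected number of months to first reach Dormant from state s, with t(Dormant) = 0. Conditioning on the first month:
t(Reactivated) = 1 + 0.28·t(Reactivated) + 0.24·t(Active) + 0.16·t(Casual)
t(Active) = 1 + 0.16·t(Reactivated) + 0.24·t(Active) + 0.28·t(Casual)
t(Casual) = 1 + 0.2·t(Reactivated) + 0.16·t(Active) + 0.24·t(Casual)
Solving: t(Reactivated) = 2.9740, t(Active) = 2.9433, t(Casual) = 2.7181.
Expected months from Active to Dormant: 2.9433.

2.9433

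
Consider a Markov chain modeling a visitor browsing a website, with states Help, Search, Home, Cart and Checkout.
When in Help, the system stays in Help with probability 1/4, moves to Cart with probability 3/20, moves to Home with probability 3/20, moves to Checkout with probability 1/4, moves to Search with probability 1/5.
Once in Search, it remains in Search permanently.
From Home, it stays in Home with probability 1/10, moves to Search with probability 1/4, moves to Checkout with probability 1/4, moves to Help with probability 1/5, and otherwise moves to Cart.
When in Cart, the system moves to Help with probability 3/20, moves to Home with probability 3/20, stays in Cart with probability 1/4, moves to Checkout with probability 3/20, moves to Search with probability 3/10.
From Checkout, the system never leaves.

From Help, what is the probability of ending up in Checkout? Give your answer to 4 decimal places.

Let h(s) be the probability of absorption at Checkout starting from transient state s. Then h(Checkout) = 1 and h(Search) = 0. By first-step analysis:
h(Help) = 0.25·h(Help) + 0.2·0 + 0.15·h(Home) + 0.15·h(Cart) + 0.25·1
h(Home) = 0.2·h(Help) + 0.25·0 + 0.1·h(Home) + 0.2·h(Cart) + 0.25·1
h(Cart) = 0.15·h(Help) + 0.3·0 + 0.15·h(Home) + 0.25·h(Cart) + 0.15·1
Solving: h(Help) = 0.5087, h(Home) = 0.4792, h(Cart) = 0.3976.
Starting from Help, the probability is 0.5087.

0.5087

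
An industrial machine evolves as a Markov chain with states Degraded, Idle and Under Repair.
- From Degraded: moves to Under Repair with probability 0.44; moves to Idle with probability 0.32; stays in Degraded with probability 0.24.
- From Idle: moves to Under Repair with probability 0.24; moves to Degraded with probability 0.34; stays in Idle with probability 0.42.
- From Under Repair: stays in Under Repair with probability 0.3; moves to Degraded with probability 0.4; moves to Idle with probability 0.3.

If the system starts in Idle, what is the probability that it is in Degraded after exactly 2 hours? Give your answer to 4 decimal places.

Sum over the intermediate state after 1 hour:
P = P(Idle→Degraded)·P(Degraded→Degraded) + P(Idle→Idle)·P(Idle→Degraded) + P(Idle→Under Repair)·P(Under Repair→Degraded)
  = 0.34×0.24 + 0.42×0.34 + 0.24×0.4
  = 0.0816 + 0.1428 + 0.0960 = 0.3204

0.3204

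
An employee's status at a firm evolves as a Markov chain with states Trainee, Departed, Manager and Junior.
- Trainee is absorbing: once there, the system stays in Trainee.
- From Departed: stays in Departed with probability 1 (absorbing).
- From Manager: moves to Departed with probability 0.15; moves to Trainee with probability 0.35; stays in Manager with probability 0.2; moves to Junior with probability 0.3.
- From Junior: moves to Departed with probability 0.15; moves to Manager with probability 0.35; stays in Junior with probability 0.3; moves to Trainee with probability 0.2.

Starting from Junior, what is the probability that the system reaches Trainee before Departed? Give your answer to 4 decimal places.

Let h(s) be the probability of absorption at Trainee starting from transient state s. Then h(Trainee) = 1 and h(Departed) = 0. By first-step analysis:
h(Manager) = 0.35·1 + 0.15·0 + 0.2·h(Manager) + 0.3·h(Junior)
h(Junior) = 0.2·1 + 0.15·0 + 0.35·h(Manager) + 0.3·h(Junior)
Solving: h(Manager) = 0.6703, h(Junior) = 0.6209.
Starting from Junior, the probability is 0.6209.

0.6209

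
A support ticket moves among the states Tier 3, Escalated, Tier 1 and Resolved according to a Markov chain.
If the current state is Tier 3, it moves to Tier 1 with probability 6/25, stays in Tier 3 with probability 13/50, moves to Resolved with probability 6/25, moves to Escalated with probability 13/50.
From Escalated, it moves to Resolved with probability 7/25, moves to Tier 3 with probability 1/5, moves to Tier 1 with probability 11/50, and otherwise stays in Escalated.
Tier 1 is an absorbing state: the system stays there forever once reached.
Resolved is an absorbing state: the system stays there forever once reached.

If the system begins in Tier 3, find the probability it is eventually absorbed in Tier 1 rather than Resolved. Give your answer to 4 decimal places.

0.4833

Let h(s) be the probability of absorption at Tier 1 starting from transient state s. Then h(Tier 1) = 1 and h(Resolved) = 0. By first-step analysis:
h(Tier 3) = 0.26·h(Tier 3) + 0.26·h(Escalated) + 0.24·1 + 0.24·0
h(Escalated) = 0.2·h(Tier 3) + 0.3·h(Escalated) + 0.22·1 + 0.28·0
Solving: h(Tier 3) = 0.4833, h(Escalated) = 0.4524.
Starting from Tier 3, the probability is 0.4833.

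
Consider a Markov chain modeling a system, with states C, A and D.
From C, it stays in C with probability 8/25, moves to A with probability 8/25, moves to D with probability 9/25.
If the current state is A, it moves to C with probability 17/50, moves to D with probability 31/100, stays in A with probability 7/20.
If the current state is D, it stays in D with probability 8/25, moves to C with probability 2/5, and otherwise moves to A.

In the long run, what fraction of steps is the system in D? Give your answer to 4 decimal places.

0.3309

Let the stationary distribution be π with π = πP and π_1 + π_2 + π_3 = 1.
π_1 = 0.32·π_1 + 0.34·π_2 + 0.4·π_3
π_2 = 0.32·π_1 + 0.35·π_2 + 0.28·π_3
Solving with the normalization constraint gives π = (0.3528, 0.3162, 0.3309).
So the stationary probability of D is 0.3309.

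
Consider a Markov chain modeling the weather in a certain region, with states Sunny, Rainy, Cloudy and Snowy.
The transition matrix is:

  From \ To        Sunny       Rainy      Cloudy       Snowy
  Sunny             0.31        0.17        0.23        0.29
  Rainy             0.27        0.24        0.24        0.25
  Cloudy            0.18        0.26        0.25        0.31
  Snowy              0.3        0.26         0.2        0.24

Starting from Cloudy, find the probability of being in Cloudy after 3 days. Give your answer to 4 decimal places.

Propagate the distribution vector 3 days from Cloudy.
After 0 days: (0.0000, 0.0000, 1.0000, 0.0000)
After 1 day: (0.1800, 0.2600, 0.2500, 0.3100)
After 2 days: (0.2640, 0.2386, 0.2283, 0.2691)
After 3 days: (0.2681, 0.2315, 0.2289, 0.2716)
P(in Cloudy after 3 days) = 0.2289

0.2289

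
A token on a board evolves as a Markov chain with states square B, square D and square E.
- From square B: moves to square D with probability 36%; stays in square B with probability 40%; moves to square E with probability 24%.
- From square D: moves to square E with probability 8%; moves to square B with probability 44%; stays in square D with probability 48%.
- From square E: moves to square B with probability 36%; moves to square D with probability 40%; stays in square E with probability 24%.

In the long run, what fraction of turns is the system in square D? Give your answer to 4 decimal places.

0.4170

Let the stationary distribution be π with π = πP and π_1 + π_2 + π_3 = 1.
π_1 = 0.4·π_1 + 0.44·π_2 + 0.36·π_3
π_2 = 0.36·π_1 + 0.48·π_2 + 0.4·π_3
Solving with the normalization constraint gives π = (0.4097, 0.4170, 0.1733).
So the stationary probability of square D is 0.4170.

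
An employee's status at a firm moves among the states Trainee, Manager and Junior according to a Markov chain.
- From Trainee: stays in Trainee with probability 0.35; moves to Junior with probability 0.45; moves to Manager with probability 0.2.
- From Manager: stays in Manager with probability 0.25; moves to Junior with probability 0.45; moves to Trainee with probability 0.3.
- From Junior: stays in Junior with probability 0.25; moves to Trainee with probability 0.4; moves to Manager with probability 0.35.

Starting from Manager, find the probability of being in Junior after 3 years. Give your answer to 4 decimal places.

Propagate the distribution vector 3 years from Manager.
After 0 years: (0.0000, 1.0000, 0.0000)
After 1 year: (0.3000, 0.2500, 0.4500)
After 2 years: (0.3600, 0.2800, 0.3600)
After 3 years: (0.3540, 0.2680, 0.3780)
P(in Junior after 3 years) = 0.3780

0.3780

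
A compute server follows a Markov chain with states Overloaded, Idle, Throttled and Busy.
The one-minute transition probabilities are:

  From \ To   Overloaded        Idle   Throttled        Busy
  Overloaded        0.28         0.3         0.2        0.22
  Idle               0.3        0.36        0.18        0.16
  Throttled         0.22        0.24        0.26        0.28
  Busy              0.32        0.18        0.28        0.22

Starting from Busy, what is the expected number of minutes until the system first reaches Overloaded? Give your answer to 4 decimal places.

3.4468

Let t(s) be the expected number of minutes to first reach Overloaded from state s, with t(Overloaded) = 0. Conditioning on the first minute:
t(Idle) = 1 + 0.36·t(Idle) + 0.18·t(Throttled) + 0.16·t(Busy)
t(Throttled) = 1 + 0.24·t(Idle) + 0.26·t(Throttled) + 0.28·t(Busy)
t(Busy) = 1 + 0.18·t(Idle) + 0.28·t(Throttled) + 0.22·t(Busy)
Solving: t(Idle) = 3.4894, t(Throttled) = 3.7872, t(Busy) = 3.4468.
Expected minutes from Busy to Overloaded: 3.4468.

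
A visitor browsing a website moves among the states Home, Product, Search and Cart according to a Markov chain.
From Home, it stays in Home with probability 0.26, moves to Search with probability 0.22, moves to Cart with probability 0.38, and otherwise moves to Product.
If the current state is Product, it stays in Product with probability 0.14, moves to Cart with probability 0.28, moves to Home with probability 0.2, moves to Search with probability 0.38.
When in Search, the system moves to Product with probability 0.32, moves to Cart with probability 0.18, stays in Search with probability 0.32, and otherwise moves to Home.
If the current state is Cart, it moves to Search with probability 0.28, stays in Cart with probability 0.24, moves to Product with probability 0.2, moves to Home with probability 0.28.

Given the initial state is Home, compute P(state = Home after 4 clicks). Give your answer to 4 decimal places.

0.2290

Propagate the distribution vector 4 clicks from Home.
After 0 clicks: (1.0000, 0.0000, 0.0000, 0.0000)
After 1 click: (0.2600, 0.1400, 0.2200, 0.3800)
After 2 clicks: (0.2416, 0.2024, 0.2872, 0.2688)
After 3 clicks: (0.2303, 0.2078, 0.2972, 0.2647)
After 4 clicks: (0.2290, 0.2094, 0.2989, 0.2627)
P(in Home after 4 clicks) = 0.2290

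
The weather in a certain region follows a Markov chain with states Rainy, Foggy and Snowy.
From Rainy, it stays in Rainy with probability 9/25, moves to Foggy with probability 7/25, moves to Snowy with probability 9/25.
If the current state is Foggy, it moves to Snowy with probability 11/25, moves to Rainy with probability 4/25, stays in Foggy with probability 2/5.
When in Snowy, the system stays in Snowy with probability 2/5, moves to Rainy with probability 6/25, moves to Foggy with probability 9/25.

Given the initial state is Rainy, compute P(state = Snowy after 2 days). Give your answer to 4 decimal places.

Sum over the intermediate state after 1 day:
P = P(Rainy→Rainy)·P(Rainy→Snowy) + P(Rainy→Foggy)·P(Foggy→Snowy) + P(Rainy→Snowy)·P(Snowy→Snowy)
  = 0.36×0.36 + 0.28×0.44 + 0.36×0.4
  = 0.1296 + 0.1232 + 0.1440 = 0.3968

0.3968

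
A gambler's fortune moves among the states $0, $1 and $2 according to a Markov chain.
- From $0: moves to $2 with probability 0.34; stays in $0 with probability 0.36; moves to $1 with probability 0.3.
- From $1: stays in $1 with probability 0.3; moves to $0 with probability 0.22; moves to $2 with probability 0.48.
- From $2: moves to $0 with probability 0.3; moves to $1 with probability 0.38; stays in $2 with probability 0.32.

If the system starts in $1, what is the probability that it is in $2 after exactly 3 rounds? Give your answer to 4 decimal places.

0.3799

Propagate the distribution vector 3 rounds from $1.
After 0 rounds: (0.0000, 1.0000, 0.0000)
After 1 round: (0.2200, 0.3000, 0.4800)
After 2 rounds: (0.2892, 0.3384, 0.3724)
After 3 rounds: (0.2903, 0.3298, 0.3799)
P(in $2 after 3 rounds) = 0.3799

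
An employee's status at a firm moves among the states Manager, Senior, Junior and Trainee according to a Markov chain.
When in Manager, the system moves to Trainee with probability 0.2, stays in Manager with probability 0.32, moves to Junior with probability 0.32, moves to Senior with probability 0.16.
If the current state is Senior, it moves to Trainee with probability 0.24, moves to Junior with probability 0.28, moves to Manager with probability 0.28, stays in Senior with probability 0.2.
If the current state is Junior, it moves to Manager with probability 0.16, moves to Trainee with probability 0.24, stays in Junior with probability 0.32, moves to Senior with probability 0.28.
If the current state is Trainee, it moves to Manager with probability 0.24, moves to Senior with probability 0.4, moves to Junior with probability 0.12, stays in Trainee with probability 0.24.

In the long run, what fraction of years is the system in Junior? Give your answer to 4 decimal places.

Let the stationary distribution be π with π = πP and π_1 + π_2 + π_3 + π_4 = 1.
π_1 = 0.32·π_1 + 0.28·π_2 + 0.16·π_3 + 0.24·π_4
π_2 = 0.16·π_1 + 0.2·π_2 + 0.28·π_3 + 0.4·π_4
π_3 = 0.32·π_1 + 0.28·π_2 + 0.32·π_3 + 0.12·π_4
Solving with the normalization constraint gives π = (0.2491, 0.2571, 0.2637, 0.2300).
So the stationary probability of Junior is 0.2637.

0.2637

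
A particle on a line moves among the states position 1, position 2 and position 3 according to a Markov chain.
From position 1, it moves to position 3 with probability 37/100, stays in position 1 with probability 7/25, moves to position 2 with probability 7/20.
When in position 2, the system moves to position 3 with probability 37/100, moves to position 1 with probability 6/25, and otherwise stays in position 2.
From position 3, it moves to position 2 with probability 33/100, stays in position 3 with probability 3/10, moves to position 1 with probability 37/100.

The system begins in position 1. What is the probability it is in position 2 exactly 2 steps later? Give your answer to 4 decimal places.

0.3566

Sum over the intermediate state after 1 step:
P = P(position 1→position 1)·P(position 1→position 2) + P(position 1→position 2)·P(position 2→position 2) + P(position 1→position 3)·P(position 3→position 2)
  = 0.28×0.35 + 0.35×0.39 + 0.37×0.33
  = 0.0980 + 0.1365 + 0.1221 = 0.3566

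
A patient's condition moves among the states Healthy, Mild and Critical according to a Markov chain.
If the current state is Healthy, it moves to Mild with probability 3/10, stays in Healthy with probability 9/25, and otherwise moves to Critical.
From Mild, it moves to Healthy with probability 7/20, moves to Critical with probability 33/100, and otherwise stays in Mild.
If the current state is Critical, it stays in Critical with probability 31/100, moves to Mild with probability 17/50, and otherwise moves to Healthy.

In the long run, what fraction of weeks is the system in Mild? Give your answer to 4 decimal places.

0.3195

Let the stationary distribution be π with π = πP and π_1 + π_2 + π_3 = 1.
π_1 = 0.36·π_1 + 0.35·π_2 + 0.35·π_3
π_2 = 0.3·π_1 + 0.32·π_2 + 0.34·π_3
Solving with the normalization constraint gives π = (0.3535, 0.3195, 0.3270).
So the stationary probability of Mild is 0.3195.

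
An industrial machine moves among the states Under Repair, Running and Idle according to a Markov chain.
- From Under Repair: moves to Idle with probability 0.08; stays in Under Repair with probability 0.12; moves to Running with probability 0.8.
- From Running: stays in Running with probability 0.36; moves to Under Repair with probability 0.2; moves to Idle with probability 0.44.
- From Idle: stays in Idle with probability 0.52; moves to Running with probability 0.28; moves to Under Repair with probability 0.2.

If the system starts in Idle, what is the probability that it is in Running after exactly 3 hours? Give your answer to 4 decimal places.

0.4082

Propagate the distribution vector 3 hours from Idle.
After 0 hours: (0.0000, 0.0000, 1.0000)
After 1 hour: (0.2000, 0.2800, 0.5200)
After 2 hours: (0.1840, 0.4064, 0.4096)
After 3 hours: (0.1853, 0.4082, 0.4065)
P(in Running after 3 hours) = 0.4082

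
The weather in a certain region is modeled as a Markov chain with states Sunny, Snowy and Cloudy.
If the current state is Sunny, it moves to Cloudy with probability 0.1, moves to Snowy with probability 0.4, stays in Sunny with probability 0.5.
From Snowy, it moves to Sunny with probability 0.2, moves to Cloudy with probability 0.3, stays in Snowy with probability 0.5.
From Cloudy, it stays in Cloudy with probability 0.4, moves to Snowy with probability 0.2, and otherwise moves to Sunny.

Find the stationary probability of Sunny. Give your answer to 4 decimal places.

0.3582

Let the stationary distribution be π with π = πP and π_1 + π_2 + π_3 = 1.
π_1 = 0.5·π_1 + 0.2·π_2 + 0.4·π_3
π_2 = 0.4·π_1 + 0.5·π_2 + 0.2·π_3
Solving with the normalization constraint gives π = (0.3582, 0.3881, 0.2537).
So the stationary probability of Sunny is 0.3582.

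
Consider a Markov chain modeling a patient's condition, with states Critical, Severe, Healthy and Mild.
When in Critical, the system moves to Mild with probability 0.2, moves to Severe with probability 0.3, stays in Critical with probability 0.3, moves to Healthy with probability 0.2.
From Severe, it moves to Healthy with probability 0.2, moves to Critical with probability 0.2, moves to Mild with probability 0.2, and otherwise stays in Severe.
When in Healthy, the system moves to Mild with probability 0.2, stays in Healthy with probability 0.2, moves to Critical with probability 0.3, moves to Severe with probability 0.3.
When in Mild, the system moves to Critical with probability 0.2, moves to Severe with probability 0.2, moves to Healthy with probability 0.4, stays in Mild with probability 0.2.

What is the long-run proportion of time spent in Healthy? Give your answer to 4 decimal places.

Let the stationary distribution be π with π = πP and π_1 + π_2 + π_3 + π_4 = 1.
π_1 = 0.3·π_1 + 0.2·π_2 + 0.3·π_3 + 0.2·π_4
π_2 = 0.3·π_1 + 0.4·π_2 + 0.3·π_3 + 0.2·π_4
π_3 = 0.2·π_1 + 0.2·π_2 + 0.2·π_3 + 0.4·π_4
Solving with the normalization constraint gives π = (0.2489, 0.3111, 0.2400, 0.2000).
So the stationary probability of Healthy is 0.2400.

0.2400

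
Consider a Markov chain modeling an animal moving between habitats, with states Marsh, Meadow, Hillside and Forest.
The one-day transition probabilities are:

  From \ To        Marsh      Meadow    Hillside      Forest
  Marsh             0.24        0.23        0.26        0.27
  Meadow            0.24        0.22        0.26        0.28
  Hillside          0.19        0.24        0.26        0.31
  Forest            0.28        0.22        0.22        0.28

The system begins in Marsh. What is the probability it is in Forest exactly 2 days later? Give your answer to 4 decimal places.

0.2854

Propagate the distribution vector 2 days from Marsh.
After 0 days: (1.0000, 0.0000, 0.0000, 0.0000)
After 1 day: (0.2400, 0.2300, 0.2600, 0.2700)
After 2 days: (0.2378, 0.2276, 0.2492, 0.2854)
P(in Forest after 2 days) = 0.2854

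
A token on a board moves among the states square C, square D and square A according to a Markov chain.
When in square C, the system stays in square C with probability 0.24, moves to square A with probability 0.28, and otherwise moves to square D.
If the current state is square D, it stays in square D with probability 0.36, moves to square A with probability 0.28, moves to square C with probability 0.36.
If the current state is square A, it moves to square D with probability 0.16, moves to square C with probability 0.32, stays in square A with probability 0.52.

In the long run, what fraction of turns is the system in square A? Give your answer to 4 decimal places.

Let the stationary distribution be π with π = πP and π_1 + π_2 + π_3 = 1.
π_1 = 0.24·π_1 + 0.36·π_2 + 0.32·π_3
π_2 = 0.48·π_1 + 0.36·π_2 + 0.16·π_3
Solving with the normalization constraint gives π = (0.3083, 0.3233, 0.3684).
So the stationary probability of square A is 0.3684.

0.3684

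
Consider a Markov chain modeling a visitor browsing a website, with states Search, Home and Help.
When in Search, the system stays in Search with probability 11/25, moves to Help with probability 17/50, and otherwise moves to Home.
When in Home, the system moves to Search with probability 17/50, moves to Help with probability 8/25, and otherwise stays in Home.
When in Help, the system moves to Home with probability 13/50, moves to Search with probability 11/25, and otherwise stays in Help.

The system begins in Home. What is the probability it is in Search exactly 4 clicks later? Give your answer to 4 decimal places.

0.4134

Propagate the distribution vector 4 clicks from Home.
After 0 clicks: (0.0000, 1.0000, 0.0000)
After 1 click: (0.3400, 0.3400, 0.3200)
After 2 clicks: (0.4060, 0.2736, 0.3204)
After 3 clicks: (0.4126, 0.2656, 0.3217)
After 4 clicks: (0.4134, 0.2647, 0.3218)
P(in Search after 4 clicks) = 0.4134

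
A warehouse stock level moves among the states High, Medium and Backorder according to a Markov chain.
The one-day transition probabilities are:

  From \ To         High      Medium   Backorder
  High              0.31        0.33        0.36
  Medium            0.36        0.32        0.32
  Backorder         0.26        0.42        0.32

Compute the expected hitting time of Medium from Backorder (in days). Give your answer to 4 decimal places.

2.5293

Let t(s) be the expected number of days to first reach Medium from state s, with t(Medium) = 0. Conditioning on the first day:
t(High) = 1 + 0.31·t(High) + 0.36·t(Backorder)
t(Backorder) = 1 + 0.26·t(High) + 0.32·t(Backorder)
Solving: t(High) = 2.7689, t(Backorder) = 2.5293.
Expected days from Backorder to Medium: 2.5293.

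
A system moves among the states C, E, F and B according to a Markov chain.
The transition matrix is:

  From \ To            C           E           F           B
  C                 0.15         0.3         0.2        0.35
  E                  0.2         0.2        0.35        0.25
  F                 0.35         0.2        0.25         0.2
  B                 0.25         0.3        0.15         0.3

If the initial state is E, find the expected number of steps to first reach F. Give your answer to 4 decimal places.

3.8100

Let t(s) be the expected number of steps to first reach F from state s, with t(F) = 0. Conditioning on the first step:
t(C) = 1 + 0.15·t(C) + 0.3·t(E) + 0.35·t(B)
t(E) = 1 + 0.2·t(C) + 0.2·t(E) + 0.25·t(B)
t(B) = 1 + 0.25·t(C) + 0.3·t(E) + 0.3·t(B)
Solving: t(C) = 4.4338, t(E) = 3.8100, t(B) = 4.6449.
Expected steps from E to F: 3.8100.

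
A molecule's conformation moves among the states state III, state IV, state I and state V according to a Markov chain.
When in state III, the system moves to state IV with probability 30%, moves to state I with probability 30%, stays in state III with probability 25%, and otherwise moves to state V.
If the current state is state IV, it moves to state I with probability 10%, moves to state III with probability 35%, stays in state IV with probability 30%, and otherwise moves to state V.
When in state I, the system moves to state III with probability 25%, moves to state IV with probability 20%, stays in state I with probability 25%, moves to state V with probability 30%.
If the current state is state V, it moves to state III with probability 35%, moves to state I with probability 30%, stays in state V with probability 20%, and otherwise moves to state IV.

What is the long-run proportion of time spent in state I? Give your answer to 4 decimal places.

0.2395

Let the stationary distribution be π with π = πP and π_1 + π_2 + π_3 + π_4 = 1.
π_1 = 0.25·π_1 + 0.35·π_2 + 0.25·π_3 + 0.35·π_4
π_2 = 0.3·π_1 + 0.3·π_2 + 0.2·π_3 + 0.15·π_4
π_3 = 0.3·π_1 + 0.1·π_2 + 0.25·π_3 + 0.3·π_4
Solving with the normalization constraint gives π = (0.2964, 0.2429, 0.2395, 0.2213).
So the stationary probability of state I is 0.2395.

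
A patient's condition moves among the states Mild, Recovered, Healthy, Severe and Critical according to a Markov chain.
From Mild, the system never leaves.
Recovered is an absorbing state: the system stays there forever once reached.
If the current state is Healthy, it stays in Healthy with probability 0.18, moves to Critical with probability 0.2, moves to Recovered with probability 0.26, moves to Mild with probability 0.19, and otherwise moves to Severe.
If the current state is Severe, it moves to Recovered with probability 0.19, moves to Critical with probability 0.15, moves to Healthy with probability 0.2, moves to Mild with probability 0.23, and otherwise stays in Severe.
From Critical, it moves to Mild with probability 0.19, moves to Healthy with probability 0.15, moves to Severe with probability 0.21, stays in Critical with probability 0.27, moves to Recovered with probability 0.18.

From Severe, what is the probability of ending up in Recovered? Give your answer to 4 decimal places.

0.4832

Let h(s) be the probability of absorption at Recovered starting from transient state s. Then h(Recovered) = 1 and h(Mild) = 0. By first-step analysis:
h(Healthy) = 0.19·0 + 0.26·1 + 0.18·h(Healthy) + 0.17·h(Severe) + 0.2·h(Critical)
h(Severe) = 0.23·0 + 0.19·1 + 0.2·h(Healthy) + 0.23·h(Severe) + 0.15·h(Critical)
h(Critical) = 0.19·0 + 0.18·1 + 0.15·h(Healthy) + 0.21·h(Severe) + 0.27·h(Critical)
Solving: h(Healthy) = 0.5383, h(Severe) = 0.4832, h(Critical) = 0.4962.
Starting from Severe, the probability is 0.4832.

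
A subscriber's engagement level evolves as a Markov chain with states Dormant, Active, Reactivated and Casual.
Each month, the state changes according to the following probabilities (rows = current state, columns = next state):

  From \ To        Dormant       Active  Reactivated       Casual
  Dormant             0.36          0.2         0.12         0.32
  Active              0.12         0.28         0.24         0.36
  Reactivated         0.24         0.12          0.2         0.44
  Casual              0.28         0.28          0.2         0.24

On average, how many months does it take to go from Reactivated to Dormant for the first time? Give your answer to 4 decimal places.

4.3687

Let t(s) be the expected number of months to first reach Dormant from state s, with t(Dormant) = 0. Conditioning on the first month:
t(Active) = 1 + 0.28·t(Active) + 0.24·t(Reactivated) + 0.36·t(Casual)
t(Reactivated) = 1 + 0.12·t(Active) + 0.2·t(Reactivated) + 0.44·t(Casual)
t(Casual) = 1 + 0.28·t(Active) + 0.2·t(Reactivated) + 0.24·t(Casual)
Solving: t(Active) = 4.9986, t(Reactivated) = 4.3687, t(Casual) = 4.3070.
Expected months from Reactivated to Dormant: 4.3687.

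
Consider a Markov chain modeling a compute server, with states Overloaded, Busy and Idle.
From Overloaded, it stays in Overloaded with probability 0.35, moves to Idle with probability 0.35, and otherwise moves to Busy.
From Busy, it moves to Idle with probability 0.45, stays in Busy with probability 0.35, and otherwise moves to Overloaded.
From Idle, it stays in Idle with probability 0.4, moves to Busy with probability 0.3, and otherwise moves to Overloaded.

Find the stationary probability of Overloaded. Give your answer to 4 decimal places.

Let the stationary distribution be π with π = πP and π_1 + π_2 + π_3 = 1.
π_1 = 0.35·π_1 + 0.2·π_2 + 0.3·π_3
π_2 = 0.3·π_1 + 0.35·π_2 + 0.3·π_3
Solving with the normalization constraint gives π = (0.2825, 0.3158, 0.4017).
So the stationary probability of Overloaded is 0.2825.

0.2825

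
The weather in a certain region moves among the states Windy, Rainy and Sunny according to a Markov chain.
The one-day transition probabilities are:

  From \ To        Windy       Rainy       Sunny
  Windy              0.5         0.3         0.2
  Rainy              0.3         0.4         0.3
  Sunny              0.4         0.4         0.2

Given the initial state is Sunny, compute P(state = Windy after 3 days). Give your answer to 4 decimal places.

Propagate the distribution vector 3 days from Sunny.
After 0 days: (0.0000, 0.0000, 1.0000)
After 1 day: (0.4000, 0.4000, 0.2000)
After 2 days: (0.4000, 0.3600, 0.2400)
After 3 days: (0.4040, 0.3600, 0.2360)
P(in Windy after 3 days) = 0.4040

0.4040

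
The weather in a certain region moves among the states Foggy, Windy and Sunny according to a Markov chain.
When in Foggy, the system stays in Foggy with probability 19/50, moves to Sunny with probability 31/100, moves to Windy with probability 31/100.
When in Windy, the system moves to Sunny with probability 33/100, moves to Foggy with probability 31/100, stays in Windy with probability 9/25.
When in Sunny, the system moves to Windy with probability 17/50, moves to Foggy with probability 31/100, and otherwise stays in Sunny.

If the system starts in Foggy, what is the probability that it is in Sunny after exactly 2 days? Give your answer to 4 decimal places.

Sum over the intermediate state after 1 day:
P = P(Foggy→Foggy)·P(Foggy→Sunny) + P(Foggy→Windy)·P(Windy→Sunny) + P(Foggy→Sunny)·P(Sunny→Sunny)
  = 0.38×0.31 + 0.31×0.33 + 0.31×0.35
  = 0.1178 + 0.1023 + 0.1085 = 0.3286

0.3286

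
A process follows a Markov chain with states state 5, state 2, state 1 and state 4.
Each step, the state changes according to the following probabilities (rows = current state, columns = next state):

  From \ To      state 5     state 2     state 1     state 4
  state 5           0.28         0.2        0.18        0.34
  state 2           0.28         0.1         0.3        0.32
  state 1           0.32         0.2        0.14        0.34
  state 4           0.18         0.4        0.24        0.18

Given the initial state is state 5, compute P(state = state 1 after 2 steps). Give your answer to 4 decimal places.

Propagate the distribution vector 2 steps from state 5.
After 0 steps: (1.0000, 0.0000, 0.0000, 0.0000)
After 1 step: (0.2800, 0.2000, 0.1800, 0.3400)
After 2 steps: (0.2532, 0.2480, 0.2172, 0.2816)
P(in state 1 after 2 steps) = 0.2172

0.2172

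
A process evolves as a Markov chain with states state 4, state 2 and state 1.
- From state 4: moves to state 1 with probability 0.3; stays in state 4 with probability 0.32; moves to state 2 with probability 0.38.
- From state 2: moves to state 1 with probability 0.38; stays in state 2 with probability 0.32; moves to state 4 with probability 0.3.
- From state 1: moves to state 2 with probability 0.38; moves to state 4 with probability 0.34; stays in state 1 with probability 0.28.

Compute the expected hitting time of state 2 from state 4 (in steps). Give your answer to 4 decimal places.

2.6316

Let t(s) be the expected number of steps to first reach state 2 from state s, with t(state 2) = 0. Conditioning on the first step:
t(state 4) = 1 + 0.32·t(state 4) + 0.3·t(state 1)
t(state 1) = 1 + 0.34·t(state 4) + 0.28·t(state 1)
Solving: t(state 4) = 2.6316, t(state 1) = 2.6316.
Expected steps from state 4 to state 2: 2.6316.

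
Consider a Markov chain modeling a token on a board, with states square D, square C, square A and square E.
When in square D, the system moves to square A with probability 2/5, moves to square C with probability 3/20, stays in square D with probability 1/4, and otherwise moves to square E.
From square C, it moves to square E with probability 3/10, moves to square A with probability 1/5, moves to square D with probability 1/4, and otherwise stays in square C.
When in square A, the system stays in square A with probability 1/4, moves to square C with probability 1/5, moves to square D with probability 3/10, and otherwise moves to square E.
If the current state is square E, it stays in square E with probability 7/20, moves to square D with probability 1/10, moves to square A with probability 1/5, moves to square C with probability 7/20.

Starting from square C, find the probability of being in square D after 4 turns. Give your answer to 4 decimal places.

0.2209

Propagate the distribution vector 4 turns from square C.
After 0 turns: (0.0000, 1.0000, 0.0000, 0.0000)
After 1 turn: (0.2500, 0.2500, 0.2000, 0.3000)
After 2 turns: (0.2150, 0.2450, 0.2600, 0.2800)
After 3 turns: (0.2210, 0.2435, 0.2560, 0.2795)
After 4 turns: (0.2209, 0.2431, 0.2570, 0.2791)
P(in square D after 4 turns) = 0.2209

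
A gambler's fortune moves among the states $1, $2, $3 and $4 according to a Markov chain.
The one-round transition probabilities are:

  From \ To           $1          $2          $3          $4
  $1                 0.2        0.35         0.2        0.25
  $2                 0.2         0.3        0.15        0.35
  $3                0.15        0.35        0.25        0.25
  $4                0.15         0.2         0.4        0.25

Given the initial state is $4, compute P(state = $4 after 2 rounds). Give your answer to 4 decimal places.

0.2700

Propagate the distribution vector 2 rounds from $4.
After 0 rounds: (0.0000, 0.0000, 0.0000, 1.0000)
After 1 round: (0.1500, 0.2000, 0.4000, 0.2500)
After 2 rounds: (0.1675, 0.3025, 0.2600, 0.2700)
P(in $4 after 2 rounds) = 0.2700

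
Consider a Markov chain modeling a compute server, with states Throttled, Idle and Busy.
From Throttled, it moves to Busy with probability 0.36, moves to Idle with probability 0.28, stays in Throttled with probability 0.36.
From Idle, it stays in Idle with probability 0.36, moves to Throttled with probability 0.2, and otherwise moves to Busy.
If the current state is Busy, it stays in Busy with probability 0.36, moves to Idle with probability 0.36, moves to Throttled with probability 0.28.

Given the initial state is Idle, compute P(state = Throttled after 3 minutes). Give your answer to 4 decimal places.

0.2739

Propagate the distribution vector 3 minutes from Idle.
After 0 minutes: (0.0000, 1.0000, 0.0000)
After 1 minute: (0.2000, 0.3600, 0.4400)
After 2 minutes: (0.2672, 0.3440, 0.3888)
After 3 minutes: (0.2739, 0.3386, 0.3875)
P(in Throttled after 3 minutes) = 0.2739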